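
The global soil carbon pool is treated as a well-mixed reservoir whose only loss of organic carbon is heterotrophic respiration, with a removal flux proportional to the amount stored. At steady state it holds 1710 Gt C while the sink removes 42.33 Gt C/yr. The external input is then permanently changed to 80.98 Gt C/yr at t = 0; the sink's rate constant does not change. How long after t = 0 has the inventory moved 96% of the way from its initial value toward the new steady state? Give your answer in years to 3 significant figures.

130 yr

τ = M₀/F₀ = 1710/42.33 = 40.40 yr.
The remaining gap fraction is e^(−t/τ); 96% covered ⇒ e^(−t/τ) = 0.0400.
t = −τ ln(0.0400) = 40.40 × 3.219 = 130.0 yr.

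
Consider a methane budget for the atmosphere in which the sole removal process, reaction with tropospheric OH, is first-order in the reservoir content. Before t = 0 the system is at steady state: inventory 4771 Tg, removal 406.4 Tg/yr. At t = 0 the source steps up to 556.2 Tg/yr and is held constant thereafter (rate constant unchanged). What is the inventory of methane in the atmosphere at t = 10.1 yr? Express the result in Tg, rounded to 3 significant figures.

5790 Tg

The sink rate constant is k = F₀/M₀ = 406.4/4771 = 0.08518 yr⁻¹.
Solving dM/dt = F₁ − kM with M(0) = M₀ gives M(t) = F₁/k + (M₀ − F₁/k)·e^(−kt).
F₁/k = 556.2/0.08518 = 6529.6 Tg; kt = 0.08518 × 10.1 = 0.8603, e^(−kt) = 0.4230.
M(10.1) = 6529.6 + (4771 − 6529.6) × 0.4230 = 6529.6 − 743.9 = 5785.7 Tg.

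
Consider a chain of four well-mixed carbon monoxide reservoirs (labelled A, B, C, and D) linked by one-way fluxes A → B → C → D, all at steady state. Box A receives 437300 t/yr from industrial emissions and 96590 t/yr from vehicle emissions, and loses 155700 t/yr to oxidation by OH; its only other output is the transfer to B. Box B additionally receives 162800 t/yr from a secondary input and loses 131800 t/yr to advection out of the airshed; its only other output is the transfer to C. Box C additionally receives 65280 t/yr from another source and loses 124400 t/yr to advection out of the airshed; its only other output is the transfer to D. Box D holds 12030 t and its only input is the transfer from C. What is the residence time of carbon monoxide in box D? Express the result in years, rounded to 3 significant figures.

0.0344 yr

Box A: F(A→B) = (437300 + 96590) − 155700 = 378190 t/yr.
Box B: F(B→C) = (378190 + 162800) − 131800 = 409190 t/yr.
Box C: F(C→D) = (409190 + 65280) − 124400 = 350070 t/yr.
Box D throughput = its input = 350070 t/yr; τ = 12030 / 350070 = 0.03436 yr.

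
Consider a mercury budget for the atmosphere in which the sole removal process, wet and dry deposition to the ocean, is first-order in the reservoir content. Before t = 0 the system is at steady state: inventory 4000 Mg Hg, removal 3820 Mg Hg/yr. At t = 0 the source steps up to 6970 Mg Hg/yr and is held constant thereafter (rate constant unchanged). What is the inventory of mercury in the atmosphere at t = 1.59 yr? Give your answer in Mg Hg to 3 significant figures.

τ = M₀/F₀ = 4000/3820 = 1.047 yr; rate constant k = 1/τ.
New steady state M_∞ = F₁/k = F₁·τ = 6970 × 1.047 = 7298.4 Mg Hg.
M(t) = M_∞ + (M₀ − M_∞)·e^(−t/τ); t/τ = 1.59/1.047 = 1.518, so e^(−t/τ) = 0.2191.
M(t) = 7298.4 − 3298 × 0.2191 = 6575.9 Mg Hg.

6580 Mg Hg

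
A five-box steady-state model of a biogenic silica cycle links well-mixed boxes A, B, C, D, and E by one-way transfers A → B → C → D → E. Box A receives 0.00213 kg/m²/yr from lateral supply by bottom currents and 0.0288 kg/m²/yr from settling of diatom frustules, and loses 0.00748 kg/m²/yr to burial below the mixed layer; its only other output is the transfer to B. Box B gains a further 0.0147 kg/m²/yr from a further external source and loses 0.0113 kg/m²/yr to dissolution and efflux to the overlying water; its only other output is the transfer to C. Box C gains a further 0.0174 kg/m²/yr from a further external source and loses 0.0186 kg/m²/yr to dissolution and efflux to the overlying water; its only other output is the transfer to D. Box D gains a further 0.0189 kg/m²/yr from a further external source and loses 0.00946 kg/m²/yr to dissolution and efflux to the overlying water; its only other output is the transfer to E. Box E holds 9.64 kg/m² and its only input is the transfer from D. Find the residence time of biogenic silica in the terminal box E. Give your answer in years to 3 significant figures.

275 yr

Box A: F(A→B) = (0.00213 + 0.0288) − 0.00748 = 0.023450 kg/m²/yr.
Box B: F(B→C) = (0.023450 + 0.0147) − 0.0113 = 0.026850 kg/m²/yr.
Box C: F(C→D) = (0.026850 + 0.0174) − 0.0186 = 0.025650 kg/m²/yr.
Box D: F(D→E) = (0.025650 + 0.0189) − 0.00946 = 0.035090 kg/m²/yr.
Box E throughput = its input = 0.035090 kg/m²/yr; τ = 9.64 / 0.035090 = 274.7 yr.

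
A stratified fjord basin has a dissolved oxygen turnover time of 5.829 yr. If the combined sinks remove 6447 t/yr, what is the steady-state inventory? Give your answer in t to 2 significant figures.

38000 t

τ = M/F ⇒ M = τ × F = 5.829 × 6447 = 37580 t.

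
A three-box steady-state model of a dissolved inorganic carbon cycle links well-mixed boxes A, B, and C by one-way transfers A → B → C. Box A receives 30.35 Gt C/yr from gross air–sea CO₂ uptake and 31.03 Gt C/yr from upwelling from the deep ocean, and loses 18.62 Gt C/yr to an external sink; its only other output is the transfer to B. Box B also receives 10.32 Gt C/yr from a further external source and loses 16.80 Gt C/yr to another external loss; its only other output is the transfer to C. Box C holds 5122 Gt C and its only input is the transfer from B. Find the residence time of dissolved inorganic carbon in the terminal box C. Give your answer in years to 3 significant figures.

Box A: F(A→B) = (30.35 + 31.03) − 18.62 = 42.760 Gt C/yr.
Box B: F(B→C) = (42.760 + 10.32) − 16.80 = 36.280 Gt C/yr.
Box C throughput = its input = 36.280 Gt C/yr; τ = 5122 / 36.280 = 141.2 yr.

141 yr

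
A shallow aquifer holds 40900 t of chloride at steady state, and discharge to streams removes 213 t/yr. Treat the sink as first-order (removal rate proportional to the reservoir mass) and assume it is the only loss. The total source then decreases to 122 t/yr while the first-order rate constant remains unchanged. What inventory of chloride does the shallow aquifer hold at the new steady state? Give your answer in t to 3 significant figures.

23400 t

Rate constant k = F/M = 213 / 40900 = 0.005208 yr⁻¹.
At the new steady state, source = k·M_new ⇒ M_new = 122 / 0.005208 = 23430 t.
(Equivalently M_new = M × F_new/F_old = 40900 × 122/213.)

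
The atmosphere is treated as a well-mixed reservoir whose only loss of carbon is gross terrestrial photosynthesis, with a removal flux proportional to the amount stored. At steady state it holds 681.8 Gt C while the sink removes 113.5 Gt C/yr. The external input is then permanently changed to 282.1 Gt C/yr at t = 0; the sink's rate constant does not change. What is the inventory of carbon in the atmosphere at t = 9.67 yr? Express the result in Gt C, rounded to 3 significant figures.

1490 Gt C

The sink rate constant is k = F₀/M₀ = 113.5/681.8 = 0.1665 yr⁻¹.
Solving dM/dt = F₁ − kM with M(0) = M₀ gives M(t) = F₁/k + (M₀ − F₁/k)·e^(−kt).
F₁/k = 282.1/0.1665 = 1694.6 Gt C; kt = 0.1665 × 9.67 = 1.610, e^(−kt) = 0.1999.
M(9.67) = 1694.6 + (681.8 − 1694.6) × 0.1999 = 1694.6 − 202.5 = 1492.1 Gt C.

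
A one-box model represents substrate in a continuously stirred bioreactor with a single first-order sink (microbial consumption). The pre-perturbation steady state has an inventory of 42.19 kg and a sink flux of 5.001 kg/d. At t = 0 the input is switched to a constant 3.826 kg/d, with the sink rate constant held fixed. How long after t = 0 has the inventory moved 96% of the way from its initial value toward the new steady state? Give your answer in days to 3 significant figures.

27.2 d

τ = M₀/F₀ = 42.19/5.001 = 8.436 d.
The remaining gap fraction is e^(−t/τ); 96% covered ⇒ e^(−t/τ) = 0.0400.
t = −τ ln(0.0400) = 8.436 × 3.219 = 27.16 d.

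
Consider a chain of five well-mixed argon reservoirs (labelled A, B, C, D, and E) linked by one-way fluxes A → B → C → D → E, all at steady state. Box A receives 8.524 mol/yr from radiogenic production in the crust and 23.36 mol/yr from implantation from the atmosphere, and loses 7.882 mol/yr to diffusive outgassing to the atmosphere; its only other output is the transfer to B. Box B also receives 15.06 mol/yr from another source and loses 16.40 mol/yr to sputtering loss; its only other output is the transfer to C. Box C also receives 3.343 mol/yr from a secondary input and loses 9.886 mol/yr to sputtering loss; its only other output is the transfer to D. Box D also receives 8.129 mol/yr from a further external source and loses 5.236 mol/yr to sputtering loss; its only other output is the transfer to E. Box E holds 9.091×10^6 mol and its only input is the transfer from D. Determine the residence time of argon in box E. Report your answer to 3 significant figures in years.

Box A: F(A→B) = (8.524 + 23.36) − 7.882 = 24.002 mol/yr.
Box B: F(B→C) = (24.002 + 15.06) − 16.40 = 22.662 mol/yr.
Box C: F(C→D) = (22.662 + 3.343) − 9.886 = 16.119 mol/yr.
Box D: F(D→E) = (16.119 + 8.129) − 5.236 = 19.012 mol/yr.
Box E throughput = its input = 19.012 mol/yr; τ = 9.091×10^6 / 19.012 = 478200 yr.

478000 yr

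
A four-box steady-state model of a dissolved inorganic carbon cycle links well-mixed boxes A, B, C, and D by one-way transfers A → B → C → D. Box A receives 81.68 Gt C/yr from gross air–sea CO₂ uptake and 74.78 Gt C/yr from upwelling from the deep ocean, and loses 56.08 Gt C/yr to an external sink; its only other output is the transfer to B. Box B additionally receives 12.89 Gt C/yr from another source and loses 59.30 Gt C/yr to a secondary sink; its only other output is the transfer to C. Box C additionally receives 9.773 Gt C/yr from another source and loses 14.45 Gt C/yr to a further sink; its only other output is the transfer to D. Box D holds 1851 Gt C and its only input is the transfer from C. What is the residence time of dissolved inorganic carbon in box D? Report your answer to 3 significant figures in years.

37.6 yr

Box A: F(A→B) = (81.68 + 74.78) − 56.08 = 100.38 Gt C/yr.
Box B: F(B→C) = (100.38 + 12.89) − 59.30 = 53.970 Gt C/yr.
Box C: F(C→D) = (53.970 + 9.773) − 14.45 = 49.293 Gt C/yr.
Box D throughput = its input = 49.293 Gt C/yr; τ = 1851 / 49.293 = 37.55 yr.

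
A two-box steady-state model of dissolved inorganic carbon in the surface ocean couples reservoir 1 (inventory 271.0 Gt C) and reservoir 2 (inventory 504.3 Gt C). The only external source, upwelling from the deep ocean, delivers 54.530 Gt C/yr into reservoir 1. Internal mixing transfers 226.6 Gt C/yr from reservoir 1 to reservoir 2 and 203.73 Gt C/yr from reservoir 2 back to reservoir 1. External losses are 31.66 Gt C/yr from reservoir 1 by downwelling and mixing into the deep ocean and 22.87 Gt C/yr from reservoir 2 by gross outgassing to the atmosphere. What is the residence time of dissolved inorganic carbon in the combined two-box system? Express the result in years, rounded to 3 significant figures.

For the system as a whole, the A↔B exchange is internal and contributes nothing to the throughput; only the external sinks remove mass.
M_total = 271.0 + 504.3 = 775.30 Gt C.
ΣF_external_out = 31.66 + 22.87 = 54.530 Gt C/yr.
τ = M_total / ΣF_ext = 775.30 / 54.530 = 14.22 yr.

14.2 yr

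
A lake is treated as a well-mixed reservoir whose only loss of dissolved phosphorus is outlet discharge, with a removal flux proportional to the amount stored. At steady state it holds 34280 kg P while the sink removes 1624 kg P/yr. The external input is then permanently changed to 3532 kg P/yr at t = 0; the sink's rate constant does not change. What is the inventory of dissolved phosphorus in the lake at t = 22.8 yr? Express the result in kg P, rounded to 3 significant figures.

60900 kg P

τ = M₀/F₀ = 34280/1624 = 21.11 yr; rate constant k = 1/τ.
New steady state M_∞ = F₁/k = F₁·τ = 3532 × 21.11 = 74555 kg P.
M(t) = M_∞ + (M₀ − M_∞)·e^(−t/τ); t/τ = 22.8/21.11 = 1.080, so e^(−t/τ) = 0.3395.
M(t) = 74555 − 40270 × 0.3395 = 60880 kg P.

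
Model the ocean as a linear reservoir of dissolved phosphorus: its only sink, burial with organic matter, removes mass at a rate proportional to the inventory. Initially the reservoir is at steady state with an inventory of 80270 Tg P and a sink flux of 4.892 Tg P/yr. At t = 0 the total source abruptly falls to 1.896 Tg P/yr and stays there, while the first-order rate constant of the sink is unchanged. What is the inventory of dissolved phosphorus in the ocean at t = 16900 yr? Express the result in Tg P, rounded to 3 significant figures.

τ = M₀/F₀ = 80270/4.892 = 16410 yr; rate constant k = 1/τ.
New steady state M_∞ = F₁/k = F₁·τ = 1.896 × 16410 = 31110 Tg P.
M(t) = M_∞ + (M₀ − M_∞)·e^(−t/τ); t/τ = 16900/16410 = 1.030, so e^(−t/τ) = 0.3570.
M(t) = 31110 + 49160 × 0.3570 = 48661 Tg P.

48700 Tg P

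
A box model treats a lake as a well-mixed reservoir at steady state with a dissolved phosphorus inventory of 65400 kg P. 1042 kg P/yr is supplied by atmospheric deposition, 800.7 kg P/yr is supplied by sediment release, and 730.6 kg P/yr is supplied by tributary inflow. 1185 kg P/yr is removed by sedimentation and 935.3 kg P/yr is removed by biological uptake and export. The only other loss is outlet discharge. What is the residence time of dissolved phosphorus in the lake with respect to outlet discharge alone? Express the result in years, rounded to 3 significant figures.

At steady state ΣF_in = ΣF_out.
ΣF_in = 1042 + 800.7 + 730.6 = 2573.3 kg P/yr.
Outlet discharge flux = ΣF_in − (1185 + 935.3) = 2573.3 − 2120 = 453.0 kg P/yr.
τ = M / F = 65400 / 453.0 = 144.4 yr.

144 yr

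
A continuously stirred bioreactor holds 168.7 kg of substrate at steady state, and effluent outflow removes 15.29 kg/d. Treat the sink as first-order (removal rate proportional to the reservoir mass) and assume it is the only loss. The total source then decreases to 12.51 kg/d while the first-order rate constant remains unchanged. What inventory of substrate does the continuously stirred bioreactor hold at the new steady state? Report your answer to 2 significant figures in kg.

140 kg

Rate constant k = F/M = 15.29 / 168.7 = 0.09063 d⁻¹.
At the new steady state, source = k·M_new ⇒ M_new = 12.51 / 0.09063 = 138.0 kg.
(Equivalently M_new = M × F_new/F_old = 168.7 × 12.51/15.29.)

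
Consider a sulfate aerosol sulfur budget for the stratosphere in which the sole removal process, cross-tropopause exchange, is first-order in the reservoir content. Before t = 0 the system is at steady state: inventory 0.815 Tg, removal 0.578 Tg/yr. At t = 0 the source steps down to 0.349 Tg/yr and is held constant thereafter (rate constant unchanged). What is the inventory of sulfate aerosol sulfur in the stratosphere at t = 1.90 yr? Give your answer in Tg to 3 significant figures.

Residence time τ = M₀/F₀ = 1.410 yr. The eventual steady state is M_∞ = M₀·(F₁/F₀) = 0.815 × 0.349/0.578 = 0.49210 Tg.
The anomaly ΔM(t) = M(t) − M_∞ decays as ΔM₀·e^(−t/τ) with ΔM₀ = 0.815 − 0.49210 = 0.3229 Tg.
At t = 1.90 yr, e^(−t/τ) = e^(−1.347) = 0.2599, so ΔM = 0.08392 Tg and M = 0.49210 + 0.08392 = 0.57602 Tg.

0.576 Tg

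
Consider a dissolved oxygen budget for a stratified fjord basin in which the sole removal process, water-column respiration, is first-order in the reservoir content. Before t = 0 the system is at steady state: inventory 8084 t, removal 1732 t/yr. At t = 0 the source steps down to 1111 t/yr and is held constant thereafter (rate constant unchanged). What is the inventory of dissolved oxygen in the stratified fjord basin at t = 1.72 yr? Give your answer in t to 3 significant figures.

The sink rate constant is k = F₀/M₀ = 1732/8084 = 0.2143 yr⁻¹.
Solving dM/dt = F₁ − kM with M(0) = M₀ gives M(t) = F₁/k + (M₀ − F₁/k)·e^(−kt).
F₁/k = 1111/0.2143 = 5185.5 t; kt = 0.2143 × 1.72 = 0.3685, e^(−kt) = 0.6918.
M(1.72) = 5185.5 + (8084 − 5185.5) × 0.6918 = 5185.5 + 2005 = 7190.6 t.

7190 t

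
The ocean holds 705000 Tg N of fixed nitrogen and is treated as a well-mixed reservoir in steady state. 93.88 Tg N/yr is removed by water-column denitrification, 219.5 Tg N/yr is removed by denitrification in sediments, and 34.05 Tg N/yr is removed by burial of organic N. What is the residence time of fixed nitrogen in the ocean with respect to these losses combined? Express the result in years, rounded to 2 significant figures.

2000 yr

Total removal = 93.88 + 219.5 + 34.05 = 347.43 Tg N/yr.
τ = M / ΣF_out = 705000 / 347.43 = 2029 yr.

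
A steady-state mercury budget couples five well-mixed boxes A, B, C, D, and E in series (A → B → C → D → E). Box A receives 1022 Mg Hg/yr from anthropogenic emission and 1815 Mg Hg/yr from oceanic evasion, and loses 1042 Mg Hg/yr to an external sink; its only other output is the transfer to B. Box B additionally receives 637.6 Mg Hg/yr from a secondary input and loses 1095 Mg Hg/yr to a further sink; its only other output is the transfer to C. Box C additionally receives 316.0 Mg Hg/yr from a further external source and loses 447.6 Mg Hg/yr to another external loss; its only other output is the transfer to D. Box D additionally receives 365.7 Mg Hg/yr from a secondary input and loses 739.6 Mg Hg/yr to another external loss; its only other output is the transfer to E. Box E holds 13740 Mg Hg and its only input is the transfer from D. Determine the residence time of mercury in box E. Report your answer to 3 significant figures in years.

Box A: F(A→B) = (1022 + 1815) − 1042 = 1795.0 Mg Hg/yr.
Box B: F(B→C) = (1795.0 + 637.6) − 1095 = 1337.6 Mg Hg/yr.
Box C: F(C→D) = (1337.6 + 316.0) − 447.6 = 1206.0 Mg Hg/yr.
Box D: F(D→E) = (1206.0 + 365.7) − 739.6 = 832.10 Mg Hg/yr.
Box E throughput = its input = 832.10 Mg Hg/yr; τ = 13740 / 832.10 = 16.51 yr.

16.5 yr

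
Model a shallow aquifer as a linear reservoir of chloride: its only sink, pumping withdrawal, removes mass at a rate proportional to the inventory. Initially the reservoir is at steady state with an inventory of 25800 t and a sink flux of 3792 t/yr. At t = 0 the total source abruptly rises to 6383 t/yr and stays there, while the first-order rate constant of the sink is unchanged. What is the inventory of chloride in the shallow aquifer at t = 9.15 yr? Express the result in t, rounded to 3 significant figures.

38800 t

Residence time τ = M₀/F₀ = 6.804 yr. The eventual steady state is M_∞ = M₀·(F₁/F₀) = 25800 × 6383/3792 = 43429 t.
The anomaly ΔM(t) = M(t) − M_∞ decays as ΔM₀·e^(−t/τ) with ΔM₀ = 25800 − 43429 = −17630 t.
At t = 9.15 yr, e^(−t/τ) = e^(−1.345) = 0.2606, so ΔM = −4594 t and M = 43429 − 4594 = 38835 t.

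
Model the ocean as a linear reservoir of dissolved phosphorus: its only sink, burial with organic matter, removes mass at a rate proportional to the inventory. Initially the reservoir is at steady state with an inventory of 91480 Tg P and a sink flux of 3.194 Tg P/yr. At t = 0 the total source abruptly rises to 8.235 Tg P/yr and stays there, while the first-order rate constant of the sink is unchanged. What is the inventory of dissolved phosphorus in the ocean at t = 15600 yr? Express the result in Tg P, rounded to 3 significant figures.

152000 Tg P

The sink rate constant is k = F₀/M₀ = 3.194/91480 = 3.491×10^-5 yr⁻¹.
Solving dM/dt = F₁ − kM with M(0) = M₀ gives M(t) = F₁/k + (M₀ − F₁/k)·e^(−kt).
F₁/k = 8.235/3.491×10^-5 = 235860 Tg P; kt = 3.491×10^-5 × 15600 = 0.5447, e^(−kt) = 0.5800.
M(15600) = 235860 + (91480 − 235860) × 0.5800 = 235860 − 83750 = 152110 Tg P.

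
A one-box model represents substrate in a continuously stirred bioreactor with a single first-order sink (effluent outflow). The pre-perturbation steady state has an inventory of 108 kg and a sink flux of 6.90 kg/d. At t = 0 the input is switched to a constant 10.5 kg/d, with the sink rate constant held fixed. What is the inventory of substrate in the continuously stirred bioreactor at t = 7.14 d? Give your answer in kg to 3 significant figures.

τ = M₀/F₀ = 108/6.90 = 15.65 d; rate constant k = 1/τ.
New steady state M_∞ = F₁/k = F₁·τ = 10.5 × 15.65 = 164.35 kg.
M(t) = M_∞ + (M₀ − M_∞)·e^(−t/τ); t/τ = 7.14/15.65 = 0.4562, so e^(−t/τ) = 0.6337.
M(t) = 164.35 − 56.35 × 0.6337 = 128.64 kg.

129 kg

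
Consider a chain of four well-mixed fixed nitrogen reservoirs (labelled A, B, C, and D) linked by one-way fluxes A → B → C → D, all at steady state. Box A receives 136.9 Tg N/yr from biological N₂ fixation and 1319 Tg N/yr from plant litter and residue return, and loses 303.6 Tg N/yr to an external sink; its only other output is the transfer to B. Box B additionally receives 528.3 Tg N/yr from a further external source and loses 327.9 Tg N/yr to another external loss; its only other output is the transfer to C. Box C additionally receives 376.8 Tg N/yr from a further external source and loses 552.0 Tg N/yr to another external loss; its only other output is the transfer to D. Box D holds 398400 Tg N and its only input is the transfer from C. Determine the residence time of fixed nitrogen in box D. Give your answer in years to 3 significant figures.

Box A: F(A→B) = (136.9 + 1319) − 303.6 = 1152.3 Tg N/yr.
Box B: F(B→C) = (1152.3 + 528.3) − 327.9 = 1352.7 Tg N/yr.
Box C: F(C→D) = (1352.7 + 376.8) − 552.0 = 1177.5 Tg N/yr.
Box D throughput = its input = 1177.5 Tg N/yr; τ = 398400 / 1177.5 = 338.3 yr.

338 yr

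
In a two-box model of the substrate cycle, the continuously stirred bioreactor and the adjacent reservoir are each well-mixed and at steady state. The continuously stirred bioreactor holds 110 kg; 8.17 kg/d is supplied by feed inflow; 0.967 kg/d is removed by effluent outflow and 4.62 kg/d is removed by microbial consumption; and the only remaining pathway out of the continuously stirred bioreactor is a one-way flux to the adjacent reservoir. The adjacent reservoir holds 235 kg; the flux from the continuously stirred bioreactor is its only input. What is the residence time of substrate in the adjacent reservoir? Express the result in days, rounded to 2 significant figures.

91 d

Balance the continuously stirred bioreactor: ΣF_in = 8.1700 kg/d.
Flux to the adjacent reservoir = ΣF_in − (0.967 + 4.62) = 2.5830 kg/d.
At steady state the output of the adjacent reservoir equals its input, 2.5830 kg/d.
τ = M / F = 235 / 2.5830 = 90.98 d.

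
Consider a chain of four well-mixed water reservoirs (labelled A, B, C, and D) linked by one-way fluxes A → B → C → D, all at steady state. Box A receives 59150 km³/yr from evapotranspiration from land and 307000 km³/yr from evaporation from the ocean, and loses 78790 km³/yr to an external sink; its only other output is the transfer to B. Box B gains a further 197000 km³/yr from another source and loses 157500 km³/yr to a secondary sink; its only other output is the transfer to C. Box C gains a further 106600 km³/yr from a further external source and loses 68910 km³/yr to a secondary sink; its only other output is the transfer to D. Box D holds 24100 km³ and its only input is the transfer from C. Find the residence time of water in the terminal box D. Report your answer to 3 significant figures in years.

0.0661 yr

Box A: F(A→B) = (59150 + 307000) − 78790 = 287360 km³/yr.
Box B: F(B→C) = (287360 + 197000) − 157500 = 326860 km³/yr.
Box C: F(C→D) = (326860 + 106600) − 68910 = 364550 km³/yr.
Box D throughput = its input = 364550 km³/yr; τ = 24100 / 364550 = 0.06611 yr.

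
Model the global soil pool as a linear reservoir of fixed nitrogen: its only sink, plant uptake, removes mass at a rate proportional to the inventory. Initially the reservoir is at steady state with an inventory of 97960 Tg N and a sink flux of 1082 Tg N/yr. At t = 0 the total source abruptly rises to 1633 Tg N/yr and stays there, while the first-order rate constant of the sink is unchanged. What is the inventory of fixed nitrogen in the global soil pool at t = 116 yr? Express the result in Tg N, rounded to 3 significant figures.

τ = M₀/F₀ = 97960/1082 = 90.54 yr; rate constant k = 1/τ.
New steady state M_∞ = F₁/k = F₁·τ = 1633 × 90.54 = 147850 Tg N.
M(t) = M_∞ + (M₀ − M_∞)·e^(−t/τ); t/τ = 116/90.54 = 1.281, so e^(−t/τ) = 0.2777.
M(t) = 147850 − 49890 × 0.2777 = 133990 Tg N.

134000 Tg N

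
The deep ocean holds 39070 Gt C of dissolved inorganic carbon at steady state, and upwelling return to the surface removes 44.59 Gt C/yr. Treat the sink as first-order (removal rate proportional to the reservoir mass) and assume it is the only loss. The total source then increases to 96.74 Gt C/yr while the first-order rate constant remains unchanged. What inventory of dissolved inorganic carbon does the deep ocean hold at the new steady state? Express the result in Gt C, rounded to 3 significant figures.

Rate constant k = F/M = 44.59 / 39070 = 0.001141 yr⁻¹.
At the new steady state, source = k·M_new ⇒ M_new = 96.74 / 0.001141 = 84760 Gt C.
(Equivalently M_new = M × F_new/F_old = 39070 × 96.74/44.59.)

84800 Gt C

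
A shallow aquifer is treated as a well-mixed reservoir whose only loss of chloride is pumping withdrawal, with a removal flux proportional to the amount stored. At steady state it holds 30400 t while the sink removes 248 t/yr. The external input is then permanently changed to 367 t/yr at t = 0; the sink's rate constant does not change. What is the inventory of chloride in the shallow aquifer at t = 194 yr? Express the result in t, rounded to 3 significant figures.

The sink rate constant is k = F₀/M₀ = 248/30400 = 0.008158 yr⁻¹.
Solving dM/dt = F₁ − kM with M(0) = M₀ gives M(t) = F₁/k + (M₀ − F₁/k)·e^(−kt).
F₁/k = 367/0.008158 = 44987 t; kt = 0.008158 × 194 = 1.583, e^(−kt) = 0.2054.
M(194) = 44987 + (30400 − 44987) × 0.2054 = 44987 − 2997 = 41990 t.

42000 t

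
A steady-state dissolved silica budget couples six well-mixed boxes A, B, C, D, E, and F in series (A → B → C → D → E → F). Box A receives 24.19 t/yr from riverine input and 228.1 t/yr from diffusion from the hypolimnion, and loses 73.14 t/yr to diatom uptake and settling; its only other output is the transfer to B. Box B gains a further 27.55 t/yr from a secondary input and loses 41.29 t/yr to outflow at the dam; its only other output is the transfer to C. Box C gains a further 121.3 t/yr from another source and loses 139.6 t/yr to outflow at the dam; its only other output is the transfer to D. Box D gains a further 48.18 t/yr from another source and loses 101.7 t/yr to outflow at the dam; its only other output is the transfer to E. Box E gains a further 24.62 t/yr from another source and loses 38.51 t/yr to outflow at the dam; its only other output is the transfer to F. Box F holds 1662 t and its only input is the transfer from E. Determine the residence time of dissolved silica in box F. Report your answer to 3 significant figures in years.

20.9 yr

Box A: F(A→B) = (24.19 + 228.1) − 73.14 = 179.15 t/yr.
Box B: F(B→C) = (179.15 + 27.55) − 41.29 = 165.41 t/yr.
Box C: F(C→D) = (165.41 + 121.3) − 139.6 = 147.11 t/yr.
Box D: F(D→E) = (147.11 + 48.18) − 101.7 = 93.590 t/yr.
Box E: F(E→F) = (93.590 + 24.62) − 38.51 = 79.700 t/yr.
Box F throughput = its input = 79.700 t/yr; τ = 1662 / 79.700 = 20.85 yr.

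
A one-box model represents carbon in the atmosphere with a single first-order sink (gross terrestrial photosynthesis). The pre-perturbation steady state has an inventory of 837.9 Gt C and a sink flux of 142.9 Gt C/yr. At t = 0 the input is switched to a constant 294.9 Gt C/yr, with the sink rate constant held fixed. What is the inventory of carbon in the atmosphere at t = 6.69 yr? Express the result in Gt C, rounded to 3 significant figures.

1440 Gt C

τ = M₀/F₀ = 837.9/142.9 = 5.864 yr; rate constant k = 1/τ.
New steady state M_∞ = F₁/k = F₁·τ = 294.9 × 5.864 = 1729.2 Gt C.
M(t) = M_∞ + (M₀ − M_∞)·e^(−t/τ); t/τ = 6.69/5.864 = 1.141, so e^(−t/τ) = 0.3195.
M(t) = 1729.2 − 891.3 × 0.3195 = 1444.4 Gt C.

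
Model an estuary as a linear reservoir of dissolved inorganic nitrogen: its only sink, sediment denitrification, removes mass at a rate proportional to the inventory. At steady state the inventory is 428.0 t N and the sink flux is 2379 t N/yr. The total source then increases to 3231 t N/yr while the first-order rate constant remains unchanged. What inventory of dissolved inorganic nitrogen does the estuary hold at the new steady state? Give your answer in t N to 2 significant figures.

580 t N

Rate constant k = F/M = 2379 / 428.0 = 5.558 yr⁻¹.
At the new steady state, source = k·M_new ⇒ M_new = 3231 / 5.558 = 581.3 t N.
(Equivalently M_new = M × F_new/F_old = 428.0 × 3231/2379.)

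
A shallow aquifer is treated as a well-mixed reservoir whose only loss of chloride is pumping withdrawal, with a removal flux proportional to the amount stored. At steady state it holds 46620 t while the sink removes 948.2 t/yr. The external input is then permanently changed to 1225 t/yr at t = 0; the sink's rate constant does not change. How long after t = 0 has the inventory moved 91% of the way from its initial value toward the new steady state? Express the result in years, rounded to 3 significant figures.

118 yr

τ = M₀/F₀ = 46620/948.2 = 49.17 yr.
The remaining gap fraction is e^(−t/τ); 91% covered ⇒ e^(−t/τ) = 0.0900.
t = −τ ln(0.0900) = 49.17 × 2.408 = 118.4 yr.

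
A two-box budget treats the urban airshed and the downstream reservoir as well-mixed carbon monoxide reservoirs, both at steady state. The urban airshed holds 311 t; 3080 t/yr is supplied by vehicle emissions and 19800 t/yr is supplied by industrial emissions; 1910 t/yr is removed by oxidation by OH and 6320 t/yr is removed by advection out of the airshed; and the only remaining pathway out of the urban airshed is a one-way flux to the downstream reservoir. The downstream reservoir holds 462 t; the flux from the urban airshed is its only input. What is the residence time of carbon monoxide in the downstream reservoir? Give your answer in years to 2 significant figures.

Balance the urban airshed: ΣF_in = 3080 + 19800 = 22880 t/yr.
Flux to the downstream reservoir = ΣF_in − (1910 + 6320) = 14650 t/yr.
At steady state the output of the downstream reservoir equals its input, 14650 t/yr.
τ = M / F = 462 / 14650 = 0.03154 yr.

0.032 yr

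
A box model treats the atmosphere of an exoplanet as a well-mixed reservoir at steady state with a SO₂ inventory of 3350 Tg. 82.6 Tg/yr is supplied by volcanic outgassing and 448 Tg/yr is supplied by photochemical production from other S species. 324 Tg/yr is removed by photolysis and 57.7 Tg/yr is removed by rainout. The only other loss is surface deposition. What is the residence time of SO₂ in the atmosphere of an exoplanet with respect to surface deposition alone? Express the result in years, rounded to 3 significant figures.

22.5 yr

At steady state ΣF_in = ΣF_out.
ΣF_in = 82.6 + 448 = 530.60 Tg/yr.
Surface deposition flux = ΣF_in − (324 + 57.7) = 530.60 − 381.7 = 148.9 Tg/yr.
τ = M / F = 3350 / 148.9 = 22.50 yr.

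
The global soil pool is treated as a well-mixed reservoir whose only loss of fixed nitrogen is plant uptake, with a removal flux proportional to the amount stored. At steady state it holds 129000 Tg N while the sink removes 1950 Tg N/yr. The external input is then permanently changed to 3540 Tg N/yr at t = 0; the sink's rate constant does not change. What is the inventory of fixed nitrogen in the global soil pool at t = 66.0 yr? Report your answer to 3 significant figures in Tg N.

195000 Tg N

The sink rate constant is k = F₀/M₀ = 1950/129000 = 0.01512 yr⁻¹.
Solving dM/dt = F₁ − kM with M(0) = M₀ gives M(t) = F₁/k + (M₀ − F₁/k)·e^(−kt).
F₁/k = 3540/0.01512 = 234180 Tg N; kt = 0.01512 × 66.0 = 0.9977, e^(−kt) = 0.3687.
M(66.0) = 234180 + (129000 − 234180) × 0.3687 = 234180 − 38790 = 195400 Tg N.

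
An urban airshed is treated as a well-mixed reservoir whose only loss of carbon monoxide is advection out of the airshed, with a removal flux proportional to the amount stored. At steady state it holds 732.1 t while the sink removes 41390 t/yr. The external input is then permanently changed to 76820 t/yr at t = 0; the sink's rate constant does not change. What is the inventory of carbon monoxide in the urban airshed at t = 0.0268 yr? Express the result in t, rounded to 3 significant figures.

1220 t

The sink rate constant is k = F₀/M₀ = 41390/732.1 = 56.54 yr⁻¹.
Solving dM/dt = F₁ − kM with M(0) = M₀ gives M(t) = F₁/k + (M₀ − F₁/k)·e^(−kt).
F₁/k = 76820/56.54 = 1358.8 t; kt = 56.54 × 0.0268 = 1.515, e^(−kt) = 0.2198.
M(0.0268) = 1358.8 + (732.1 − 1358.8) × 0.2198 = 1358.8 − 137.7 = 1221.1 t.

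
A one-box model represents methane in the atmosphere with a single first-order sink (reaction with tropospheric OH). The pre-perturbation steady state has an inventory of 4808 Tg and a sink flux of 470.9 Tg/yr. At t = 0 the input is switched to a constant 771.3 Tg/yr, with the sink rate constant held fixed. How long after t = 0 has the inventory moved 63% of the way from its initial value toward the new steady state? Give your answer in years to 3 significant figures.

τ = M₀/F₀ = 4808/470.9 = 10.21 yr.
The remaining gap fraction is e^(−t/τ); 63% covered ⇒ e^(−t/τ) = 0.370.
t = −τ ln(0.370) = 10.21 × 0.9943 = 10.15 yr.

10.2 yr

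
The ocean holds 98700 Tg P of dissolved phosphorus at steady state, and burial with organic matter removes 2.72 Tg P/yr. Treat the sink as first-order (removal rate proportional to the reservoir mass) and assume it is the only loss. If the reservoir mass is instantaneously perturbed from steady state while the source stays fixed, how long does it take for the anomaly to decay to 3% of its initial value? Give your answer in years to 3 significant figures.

127000 yr

For a linear reservoir the anomaly decays as exp(−t/τ) with τ = M/F = 98700/2.72 = 36290 yr.
exp(−t/τ) = 0.03 ⇒ t = −τ ln(0.03) = 36290 × 3.507 = 127200 yr.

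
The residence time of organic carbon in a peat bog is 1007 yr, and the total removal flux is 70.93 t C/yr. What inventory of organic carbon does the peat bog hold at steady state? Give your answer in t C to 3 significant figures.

71400 t C

τ = M/F ⇒ M = τ × F = 1007 × 70.93 = 71430 t C.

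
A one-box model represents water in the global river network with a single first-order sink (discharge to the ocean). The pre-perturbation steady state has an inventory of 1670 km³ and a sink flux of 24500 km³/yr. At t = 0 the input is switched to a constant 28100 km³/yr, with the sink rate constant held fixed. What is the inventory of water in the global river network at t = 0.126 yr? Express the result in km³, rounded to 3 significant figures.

τ = M₀/F₀ = 1670/24500 = 0.06816 yr; rate constant k = 1/τ.
New steady state M_∞ = F₁/k = F₁·τ = 28100 × 0.06816 = 1915.4 km³.
M(t) = M_∞ + (M₀ − M_∞)·e^(−t/τ); t/τ = 0.126/0.06816 = 1.849, so e^(−t/τ) = 0.1575.
M(t) = 1915.4 − 245.4 × 0.1575 = 1876.7 km³.

1880 km³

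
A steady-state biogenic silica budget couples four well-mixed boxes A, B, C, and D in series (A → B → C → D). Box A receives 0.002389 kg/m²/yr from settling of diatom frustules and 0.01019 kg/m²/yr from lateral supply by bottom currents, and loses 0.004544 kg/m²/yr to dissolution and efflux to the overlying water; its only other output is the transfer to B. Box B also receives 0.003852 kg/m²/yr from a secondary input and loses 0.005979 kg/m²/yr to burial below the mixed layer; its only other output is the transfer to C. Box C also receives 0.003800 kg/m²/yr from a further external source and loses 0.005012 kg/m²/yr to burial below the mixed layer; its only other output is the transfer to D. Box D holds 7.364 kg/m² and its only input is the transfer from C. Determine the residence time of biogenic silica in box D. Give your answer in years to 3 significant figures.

Box A: F(A→B) = (0.002389 + 0.01019) − 0.004544 = 0.0080350 kg/m²/yr.
Box B: F(B→C) = (0.0080350 + 0.003852) − 0.005979 = 0.0059080 kg/m²/yr.
Box C: F(C→D) = (0.0059080 + 0.003800) − 0.005012 = 0.0046960 kg/m²/yr.
Box D throughput = its input = 0.0046960 kg/m²/yr; τ = 7.364 / 0.0046960 = 1568 yr.

1570 yr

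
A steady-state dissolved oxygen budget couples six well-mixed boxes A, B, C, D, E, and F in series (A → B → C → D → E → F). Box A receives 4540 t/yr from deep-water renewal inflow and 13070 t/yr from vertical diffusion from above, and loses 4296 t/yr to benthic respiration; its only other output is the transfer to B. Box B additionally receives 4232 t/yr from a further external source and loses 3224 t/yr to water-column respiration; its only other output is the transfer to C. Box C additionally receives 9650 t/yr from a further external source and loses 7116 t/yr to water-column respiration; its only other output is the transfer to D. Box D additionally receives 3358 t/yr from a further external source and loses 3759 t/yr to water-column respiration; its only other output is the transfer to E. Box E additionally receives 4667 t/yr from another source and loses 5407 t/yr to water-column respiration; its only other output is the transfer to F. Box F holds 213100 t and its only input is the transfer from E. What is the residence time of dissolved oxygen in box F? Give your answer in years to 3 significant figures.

Box A: F(A→B) = (4540 + 13070) − 4296 = 13314 t/yr.
Box B: F(B→C) = (13314 + 4232) − 3224 = 14322 t/yr.
Box C: F(C→D) = (14322 + 9650) − 7116 = 16856 t/yr.
Box D: F(D→E) = (16856 + 3358) − 3759 = 16455 t/yr.
Box E: F(E→F) = (16455 + 4667) − 5407 = 15715 t/yr.
Box F throughput = its input = 15715 t/yr; τ = 213100 / 15715 = 13.56 yr.

13.6 yr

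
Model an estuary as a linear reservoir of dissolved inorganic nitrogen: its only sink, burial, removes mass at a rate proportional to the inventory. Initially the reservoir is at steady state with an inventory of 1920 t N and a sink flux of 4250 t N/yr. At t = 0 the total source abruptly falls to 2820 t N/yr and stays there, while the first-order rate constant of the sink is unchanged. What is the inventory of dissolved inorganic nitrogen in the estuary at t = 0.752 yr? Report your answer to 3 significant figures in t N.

The sink rate constant is k = F₀/M₀ = 4250/1920 = 2.214 yr⁻¹.
Solving dM/dt = F₁ − kM with M(0) = M₀ gives M(t) = F₁/k + (M₀ − F₁/k)·e^(−kt).
F₁/k = 2820/2.214 = 1274.0 t N; kt = 2.214 × 0.752 = 1.665, e^(−kt) = 0.1893.
M(0.752) = 1274.0 + (1920 − 1274.0) × 0.1893 = 1274.0 + 122.3 = 1396.2 t N.

1400 t N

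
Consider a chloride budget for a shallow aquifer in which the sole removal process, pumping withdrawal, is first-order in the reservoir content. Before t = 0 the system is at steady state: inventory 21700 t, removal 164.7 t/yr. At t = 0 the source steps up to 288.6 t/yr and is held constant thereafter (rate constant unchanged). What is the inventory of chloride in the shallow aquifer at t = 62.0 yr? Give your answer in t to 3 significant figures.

The sink rate constant is k = F₀/M₀ = 164.7/21700 = 0.007590 yr⁻¹.
Solving dM/dt = F₁ − kM with M(0) = M₀ gives M(t) = F₁/k + (M₀ − F₁/k)·e^(−kt).
F₁/k = 288.6/0.007590 = 38024 t; kt = 0.007590 × 62.0 = 0.4706, e^(−kt) = 0.6246.
M(62.0) = 38024 + (21700 − 38024) × 0.6246 = 38024 − 10200 = 27827 t.

27800 t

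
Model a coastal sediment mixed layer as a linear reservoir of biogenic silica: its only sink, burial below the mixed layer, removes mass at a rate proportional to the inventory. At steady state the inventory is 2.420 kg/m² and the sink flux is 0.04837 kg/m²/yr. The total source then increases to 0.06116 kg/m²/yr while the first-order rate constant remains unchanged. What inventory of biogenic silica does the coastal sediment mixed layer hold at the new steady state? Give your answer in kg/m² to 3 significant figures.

Rate constant k = F/M = 0.04837 / 2.420 = 0.01999 yr⁻¹.
At the new steady state, source = k·M_new ⇒ M_new = 0.06116 / 0.01999 = 3.060 kg/m².
(Equivalently M_new = M × F_new/F_old = 2.420 × 0.06116/0.04837.)

3.06 kg/m²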